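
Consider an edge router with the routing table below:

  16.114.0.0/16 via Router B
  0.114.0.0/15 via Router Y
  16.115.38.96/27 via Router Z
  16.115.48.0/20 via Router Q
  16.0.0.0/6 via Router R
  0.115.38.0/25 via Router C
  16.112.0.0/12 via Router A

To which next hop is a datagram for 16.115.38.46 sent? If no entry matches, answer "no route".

Routes whose prefix contains 16.115.38.46:
  16.0.0.0/6 (16.0.0.0 - 19.255.255.255) -> Router R
  16.112.0.0/12 (16.112.0.0 - 16.127.255.255) -> Router A
More-specific entries that do NOT match:
  16.115.38.96/27 (16.115.38.96 - 16.115.38.127) does not contain 16.115.38.46
  0.115.38.0/25 (0.115.38.0 - 0.115.38.127) does not contain 16.115.38.46
  16.115.48.0/20 (16.115.48.0 - 16.115.63.255) does not contain 16.115.38.46
  16.114.0.0/16 (16.114.0.0 - 16.114.255.255) does not contain 16.115.38.46
  0.114.0.0/15 (0.114.0.0 - 0.115.255.255) does not contain 16.115.38.46
Longest matching prefix is /12 -> next hop Router A.

Router A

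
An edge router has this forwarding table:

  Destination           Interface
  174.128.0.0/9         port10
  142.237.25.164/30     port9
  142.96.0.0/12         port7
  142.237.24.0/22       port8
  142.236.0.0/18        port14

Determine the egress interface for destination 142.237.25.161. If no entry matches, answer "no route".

port8

Routes whose prefix contains 142.237.25.161:
  142.237.24.0/22 (142.237.24.0 - 142.237.27.255) -> port8
More-specific entries that do NOT match:
  142.237.25.164/30 (142.237.25.164 - 142.237.25.167) does not contain 142.237.25.161
Longest matching prefix is /22 -> interface port8.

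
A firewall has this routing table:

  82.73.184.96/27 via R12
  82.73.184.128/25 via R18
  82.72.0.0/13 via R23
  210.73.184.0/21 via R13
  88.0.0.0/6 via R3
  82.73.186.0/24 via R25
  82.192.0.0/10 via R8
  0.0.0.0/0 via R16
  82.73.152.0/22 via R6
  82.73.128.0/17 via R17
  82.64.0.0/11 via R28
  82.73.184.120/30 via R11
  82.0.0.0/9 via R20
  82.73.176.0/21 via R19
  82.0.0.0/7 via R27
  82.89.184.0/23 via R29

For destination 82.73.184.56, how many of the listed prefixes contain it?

6

Prefixes containing 82.73.184.56:
  0.0.0.0/0 (default, matches everything)
  82.0.0.0/7 (82.0.0.0 - 83.255.255.255)
  82.0.0.0/9 (82.0.0.0 - 82.127.255.255)
  82.64.0.0/11 (82.64.0.0 - 82.95.255.255)
  82.72.0.0/13 (82.72.0.0 - 82.79.255.255)
  82.73.128.0/17 (82.73.128.0 - 82.73.255.255)
Total matching entries: 6.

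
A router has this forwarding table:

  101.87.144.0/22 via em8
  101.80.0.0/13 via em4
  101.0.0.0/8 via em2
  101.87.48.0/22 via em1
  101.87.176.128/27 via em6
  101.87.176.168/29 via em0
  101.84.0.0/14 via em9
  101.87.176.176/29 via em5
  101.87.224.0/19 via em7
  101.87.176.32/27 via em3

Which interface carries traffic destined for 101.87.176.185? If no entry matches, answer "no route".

Routes whose prefix contains 101.87.176.185:
  101.0.0.0/8 (101.0.0.0 - 101.255.255.255) -> em2
  101.80.0.0/13 (101.80.0.0 - 101.87.255.255) -> em4
  101.84.0.0/14 (101.84.0.0 - 101.87.255.255) -> em9
More-specific entries that do NOT match:
  101.87.176.168/29 (101.87.176.168 - 101.87.176.175) does not contain 101.87.176.185
  101.87.176.176/29 (101.87.176.176 - 101.87.176.183) does not contain 101.87.176.185
  101.87.176.128/27 (101.87.176.128 - 101.87.176.159) does not contain 101.87.176.185
  101.87.176.32/27 (101.87.176.32 - 101.87.176.63) does not contain 101.87.176.185
  101.87.144.0/22 (101.87.144.0 - 101.87.147.255) does not contain 101.87.176.185
  101.87.48.0/22 (101.87.48.0 - 101.87.51.255) does not contain 101.87.176.185
  101.87.224.0/19 (101.87.224.0 - 101.87.255.255) does not contain 101.87.176.185
Longest matching prefix is /14 -> interface em9.

em9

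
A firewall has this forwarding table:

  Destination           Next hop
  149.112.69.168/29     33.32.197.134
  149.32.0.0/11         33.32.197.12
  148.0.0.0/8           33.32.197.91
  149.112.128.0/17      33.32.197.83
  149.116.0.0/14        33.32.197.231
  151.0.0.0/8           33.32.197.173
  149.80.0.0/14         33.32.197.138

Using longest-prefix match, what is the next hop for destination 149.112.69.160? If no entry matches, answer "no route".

No entry's prefix contains 149.112.69.160; there is no default route.

no route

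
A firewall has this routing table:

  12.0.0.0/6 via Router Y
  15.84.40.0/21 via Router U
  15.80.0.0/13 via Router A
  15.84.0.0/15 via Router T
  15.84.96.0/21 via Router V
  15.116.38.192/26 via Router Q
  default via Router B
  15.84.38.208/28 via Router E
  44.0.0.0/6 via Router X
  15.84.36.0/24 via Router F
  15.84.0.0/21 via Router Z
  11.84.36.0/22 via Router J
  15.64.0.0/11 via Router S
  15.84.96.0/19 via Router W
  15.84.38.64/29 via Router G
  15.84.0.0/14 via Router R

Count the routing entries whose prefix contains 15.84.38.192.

Prefixes containing 15.84.38.192:
  0.0.0.0/0 (default, matches everything)
  12.0.0.0/6 (12.0.0.0 - 15.255.255.255)
  15.64.0.0/11 (15.64.0.0 - 15.95.255.255)
  15.80.0.0/13 (15.80.0.0 - 15.87.255.255)
  15.84.0.0/14 (15.84.0.0 - 15.87.255.255)
  15.84.0.0/15 (15.84.0.0 - 15.85.255.255)
Total matching entries: 6.

6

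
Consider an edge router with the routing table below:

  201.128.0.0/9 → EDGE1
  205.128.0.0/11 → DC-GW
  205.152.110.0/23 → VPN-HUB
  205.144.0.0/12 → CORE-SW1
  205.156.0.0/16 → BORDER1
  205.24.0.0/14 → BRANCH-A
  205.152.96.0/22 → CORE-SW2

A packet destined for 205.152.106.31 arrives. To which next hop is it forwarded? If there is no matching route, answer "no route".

Routes whose prefix contains 205.152.106.31:
  205.128.0.0/11 (205.128.0.0 - 205.159.255.255) -> DC-GW
  205.144.0.0/12 (205.144.0.0 - 205.159.255.255) -> CORE-SW1
More-specific entries that do NOT match:
  205.152.110.0/23 (205.152.110.0 - 205.152.111.255) does not contain 205.152.106.31
  205.152.96.0/22 (205.152.96.0 - 205.152.99.255) does not contain 205.152.106.31
  205.156.0.0/16 (205.156.0.0 - 205.156.255.255) does not contain 205.152.106.31
  205.24.0.0/14 (205.24.0.0 - 205.27.255.255) does not contain 205.152.106.31
Longest matching prefix is /12 -> next hop CORE-SW1.

CORE-SW1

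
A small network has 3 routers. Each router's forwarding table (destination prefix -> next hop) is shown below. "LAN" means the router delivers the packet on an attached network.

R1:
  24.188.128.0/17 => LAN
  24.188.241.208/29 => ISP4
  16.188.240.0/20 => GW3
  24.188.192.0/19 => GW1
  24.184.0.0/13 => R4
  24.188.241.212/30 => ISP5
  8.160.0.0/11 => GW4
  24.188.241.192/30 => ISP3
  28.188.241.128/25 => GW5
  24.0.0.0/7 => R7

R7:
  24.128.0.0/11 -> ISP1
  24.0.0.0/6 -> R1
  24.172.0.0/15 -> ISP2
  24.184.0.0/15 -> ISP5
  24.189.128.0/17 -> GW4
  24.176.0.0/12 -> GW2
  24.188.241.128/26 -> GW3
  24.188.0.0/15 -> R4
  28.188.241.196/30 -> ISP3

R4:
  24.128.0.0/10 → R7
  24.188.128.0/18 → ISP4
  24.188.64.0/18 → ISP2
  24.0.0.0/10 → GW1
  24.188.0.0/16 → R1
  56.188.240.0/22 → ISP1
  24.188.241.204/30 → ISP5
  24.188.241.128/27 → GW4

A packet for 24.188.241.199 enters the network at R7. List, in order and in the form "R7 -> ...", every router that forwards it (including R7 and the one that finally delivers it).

R7 -> R4 -> R1

At R7: longest match for 24.188.241.199 is 24.188.0.0/15 -> R4
At R4: longest match for 24.188.241.199 is 24.188.0.0/16 -> R1
At R1: longest match for 24.188.241.199 is 24.188.128.0/17 -> LAN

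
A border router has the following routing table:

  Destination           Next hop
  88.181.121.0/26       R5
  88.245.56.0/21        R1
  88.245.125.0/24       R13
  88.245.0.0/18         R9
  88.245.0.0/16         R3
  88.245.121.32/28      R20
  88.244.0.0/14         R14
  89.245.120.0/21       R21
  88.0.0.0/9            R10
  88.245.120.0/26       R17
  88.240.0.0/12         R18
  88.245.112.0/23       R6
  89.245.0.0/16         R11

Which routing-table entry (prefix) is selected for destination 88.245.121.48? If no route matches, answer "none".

Entries matching 88.245.121.48:
  88.240.0.0/12 (88.240.0.0 - 88.255.255.255)
  88.244.0.0/14 (88.244.0.0 - 88.247.255.255)
  88.245.0.0/16 (88.245.0.0 - 88.245.255.255)
Most specific is 88.245.0.0/16.

88.245.0.0/16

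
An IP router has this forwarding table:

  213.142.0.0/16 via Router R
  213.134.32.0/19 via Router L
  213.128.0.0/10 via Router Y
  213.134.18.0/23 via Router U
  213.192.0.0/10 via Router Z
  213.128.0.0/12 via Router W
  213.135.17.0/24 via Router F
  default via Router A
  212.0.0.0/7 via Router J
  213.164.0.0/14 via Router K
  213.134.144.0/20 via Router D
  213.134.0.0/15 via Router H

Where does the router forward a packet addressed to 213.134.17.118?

Routes whose prefix contains 213.134.17.118:
  0.0.0.0/0 (default, matches everything) -> Router A
  212.0.0.0/7 (212.0.0.0 - 213.255.255.255) -> Router J
  213.128.0.0/10 (213.128.0.0 - 213.191.255.255) -> Router Y
  213.128.0.0/12 (213.128.0.0 - 213.143.255.255) -> Router W
  213.134.0.0/15 (213.134.0.0 - 213.135.255.255) -> Router H
More-specific entries that do NOT match:
  213.135.17.0/24 (213.135.17.0 - 213.135.17.255) does not contain 213.134.17.118
  213.134.18.0/23 (213.134.18.0 - 213.134.19.255) does not contain 213.134.17.118
  213.134.144.0/20 (213.134.144.0 - 213.134.159.255) does not contain 213.134.17.118
  213.134.32.0/19 (213.134.32.0 - 213.134.63.255) does not contain 213.134.17.118
  213.142.0.0/16 (213.142.0.0 - 213.142.255.255) does not contain 213.134.17.118
Longest matching prefix is /15 -> next hop Router H.

Router H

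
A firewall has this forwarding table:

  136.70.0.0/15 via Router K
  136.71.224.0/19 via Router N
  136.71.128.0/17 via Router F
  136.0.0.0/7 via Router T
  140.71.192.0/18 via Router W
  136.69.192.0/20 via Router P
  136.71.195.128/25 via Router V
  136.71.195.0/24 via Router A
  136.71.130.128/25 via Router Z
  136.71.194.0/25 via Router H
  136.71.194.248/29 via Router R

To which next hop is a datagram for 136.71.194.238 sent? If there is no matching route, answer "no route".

Routes whose prefix contains 136.71.194.238:
  136.0.0.0/7 (136.0.0.0 - 137.255.255.255) -> Router T
  136.70.0.0/15 (136.70.0.0 - 136.71.255.255) -> Router K
  136.71.128.0/17 (136.71.128.0 - 136.71.255.255) -> Router F
More-specific entries that do NOT match:
  136.71.194.248/29 (136.71.194.248 - 136.71.194.255) does not contain 136.71.194.238
  136.71.195.128/25 (136.71.195.128 - 136.71.195.255) does not contain 136.71.194.238
  136.71.130.128/25 (136.71.130.128 - 136.71.130.255) does not contain 136.71.194.238
  136.71.194.0/25 (136.71.194.0 - 136.71.194.127) does not contain 136.71.194.238
  136.71.195.0/24 (136.71.195.0 - 136.71.195.255) does not contain 136.71.194.238
  136.69.192.0/20 (136.69.192.0 - 136.69.207.255) does not contain 136.71.194.238
  136.71.224.0/19 (136.71.224.0 - 136.71.255.255) does not contain 136.71.194.238
  140.71.192.0/18 (140.71.192.0 - 140.71.255.255) does not contain 136.71.194.238
Longest matching prefix is /17 -> next hop Router F.

Router F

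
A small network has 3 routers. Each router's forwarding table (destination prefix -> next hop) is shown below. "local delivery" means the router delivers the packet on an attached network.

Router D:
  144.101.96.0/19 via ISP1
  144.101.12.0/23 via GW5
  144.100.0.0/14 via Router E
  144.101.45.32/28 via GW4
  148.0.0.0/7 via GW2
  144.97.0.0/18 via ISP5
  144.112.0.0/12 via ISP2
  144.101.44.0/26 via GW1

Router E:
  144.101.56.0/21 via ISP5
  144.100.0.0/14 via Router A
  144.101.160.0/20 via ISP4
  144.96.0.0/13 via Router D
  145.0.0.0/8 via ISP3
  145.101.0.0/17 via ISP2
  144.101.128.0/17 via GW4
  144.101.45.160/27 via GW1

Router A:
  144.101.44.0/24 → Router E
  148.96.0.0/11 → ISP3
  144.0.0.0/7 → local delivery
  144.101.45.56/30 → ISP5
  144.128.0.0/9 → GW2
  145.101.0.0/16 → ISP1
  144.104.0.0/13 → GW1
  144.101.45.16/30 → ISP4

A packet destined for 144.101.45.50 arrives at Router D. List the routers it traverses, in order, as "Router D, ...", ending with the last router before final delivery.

Router D, Router E, Router A

At Router D: longest match for 144.101.45.50 is 144.100.0.0/14 -> Router E
At Router E: longest match for 144.101.45.50 is 144.100.0.0/14 -> Router A
At Router A: longest match for 144.101.45.50 is 144.0.0.0/7 -> local delivery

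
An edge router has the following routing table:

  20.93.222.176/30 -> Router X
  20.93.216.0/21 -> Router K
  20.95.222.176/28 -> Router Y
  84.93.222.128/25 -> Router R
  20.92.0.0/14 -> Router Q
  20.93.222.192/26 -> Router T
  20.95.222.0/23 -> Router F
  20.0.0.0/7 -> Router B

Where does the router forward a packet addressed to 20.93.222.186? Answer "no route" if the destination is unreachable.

Routes whose prefix contains 20.93.222.186:
  20.0.0.0/7 (20.0.0.0 - 21.255.255.255) -> Router B
  20.92.0.0/14 (20.92.0.0 - 20.95.255.255) -> Router Q
  20.93.216.0/21 (20.93.216.0 - 20.93.223.255) -> Router K
More-specific entries that do NOT match:
  20.93.222.176/30 (20.93.222.176 - 20.93.222.179) does not contain 20.93.222.186
  20.95.222.176/28 (20.95.222.176 - 20.95.222.191) does not contain 20.93.222.186
  20.93.222.192/26 (20.93.222.192 - 20.93.222.255) does not contain 20.93.222.186
  84.93.222.128/25 (84.93.222.128 - 84.93.222.255) does not contain 20.93.222.186
  20.95.222.0/23 (20.95.222.0 - 20.95.223.255) does not contain 20.93.222.186
Longest matching prefix is /21 -> next hop Router K.

Router K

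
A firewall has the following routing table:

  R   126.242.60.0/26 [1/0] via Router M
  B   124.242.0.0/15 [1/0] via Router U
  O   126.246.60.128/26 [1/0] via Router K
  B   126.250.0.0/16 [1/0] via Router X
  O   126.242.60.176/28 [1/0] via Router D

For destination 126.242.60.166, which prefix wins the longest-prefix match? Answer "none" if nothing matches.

126.242.60.166 is outside every listed prefix and there is no default route.

none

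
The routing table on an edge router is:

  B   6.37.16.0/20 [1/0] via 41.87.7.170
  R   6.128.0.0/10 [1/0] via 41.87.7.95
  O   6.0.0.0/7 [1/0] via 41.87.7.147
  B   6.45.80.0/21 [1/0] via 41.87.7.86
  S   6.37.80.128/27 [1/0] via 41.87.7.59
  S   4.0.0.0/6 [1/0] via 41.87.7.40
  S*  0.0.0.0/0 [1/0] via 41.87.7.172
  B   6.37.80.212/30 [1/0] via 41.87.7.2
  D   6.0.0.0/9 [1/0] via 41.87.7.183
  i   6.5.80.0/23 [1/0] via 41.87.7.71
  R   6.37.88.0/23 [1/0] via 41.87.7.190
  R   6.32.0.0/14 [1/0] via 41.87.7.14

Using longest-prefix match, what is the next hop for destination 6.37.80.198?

Routes whose prefix contains 6.37.80.198:
  0.0.0.0/0 (default, matches everything) -> 41.87.7.172
  4.0.0.0/6 (4.0.0.0 - 7.255.255.255) -> 41.87.7.40
  6.0.0.0/7 (6.0.0.0 - 7.255.255.255) -> 41.87.7.147
  6.0.0.0/9 (6.0.0.0 - 6.127.255.255) -> 41.87.7.183
More-specific entries that do NOT match:
  6.37.80.212/30 (6.37.80.212 - 6.37.80.215) does not contain 6.37.80.198
  6.37.80.128/27 (6.37.80.128 - 6.37.80.159) does not contain 6.37.80.198
  6.5.80.0/23 (6.5.80.0 - 6.5.81.255) does not contain 6.37.80.198
  6.37.88.0/23 (6.37.88.0 - 6.37.89.255) does not contain 6.37.80.198
  6.45.80.0/21 (6.45.80.0 - 6.45.87.255) does not contain 6.37.80.198
  6.37.16.0/20 (6.37.16.0 - 6.37.31.255) does not contain 6.37.80.198
  6.32.0.0/14 (6.32.0.0 - 6.35.255.255) does not contain 6.37.80.198
  6.128.0.0/10 (6.128.0.0 - 6.191.255.255) does not contain 6.37.80.198
Longest matching prefix is /9 -> next hop 41.87.7.183.

41.87.7.183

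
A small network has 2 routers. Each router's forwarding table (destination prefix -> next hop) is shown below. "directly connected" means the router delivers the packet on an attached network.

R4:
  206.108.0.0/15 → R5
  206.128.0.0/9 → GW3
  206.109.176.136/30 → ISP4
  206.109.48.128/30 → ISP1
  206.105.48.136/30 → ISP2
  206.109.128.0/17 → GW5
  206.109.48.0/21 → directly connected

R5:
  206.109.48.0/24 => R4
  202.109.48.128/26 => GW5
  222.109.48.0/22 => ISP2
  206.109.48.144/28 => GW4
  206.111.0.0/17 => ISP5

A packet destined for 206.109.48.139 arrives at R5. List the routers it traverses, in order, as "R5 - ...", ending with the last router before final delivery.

R5 - R4

At R5: longest match for 206.109.48.139 is 206.109.48.0/24 -> R4
At R4: longest match for 206.109.48.139 is 206.109.48.0/21 -> directly connected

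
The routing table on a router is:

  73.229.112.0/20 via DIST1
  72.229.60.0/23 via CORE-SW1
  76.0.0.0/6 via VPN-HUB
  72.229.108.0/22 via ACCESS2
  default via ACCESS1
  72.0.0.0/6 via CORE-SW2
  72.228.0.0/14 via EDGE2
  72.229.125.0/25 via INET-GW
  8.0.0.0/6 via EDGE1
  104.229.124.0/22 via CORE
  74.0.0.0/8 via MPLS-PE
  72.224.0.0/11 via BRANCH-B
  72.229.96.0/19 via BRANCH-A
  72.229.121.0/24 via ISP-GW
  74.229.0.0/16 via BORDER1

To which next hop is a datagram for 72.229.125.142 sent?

BRANCH-A

Routes whose prefix contains 72.229.125.142:
  0.0.0.0/0 (default, matches everything) -> ACCESS1
  72.0.0.0/6 (72.0.0.0 - 75.255.255.255) -> CORE-SW2
  72.224.0.0/11 (72.224.0.0 - 72.255.255.255) -> BRANCH-B
  72.228.0.0/14 (72.228.0.0 - 72.231.255.255) -> EDGE2
  72.229.96.0/19 (72.229.96.0 - 72.229.127.255) -> BRANCH-A
More-specific entries that do NOT match:
  72.229.125.0/25 (72.229.125.0 - 72.229.125.127) does not contain 72.229.125.142
  72.229.121.0/24 (72.229.121.0 - 72.229.121.255) does not contain 72.229.125.142
  72.229.60.0/23 (72.229.60.0 - 72.229.61.255) does not contain 72.229.125.142
  72.229.108.0/22 (72.229.108.0 - 72.229.111.255) does not contain 72.229.125.142
  104.229.124.0/22 (104.229.124.0 - 104.229.127.255) does not contain 72.229.125.142
  73.229.112.0/20 (73.229.112.0 - 73.229.127.255) does not contain 72.229.125.142
Longest matching prefix is /19 -> next hop BRANCH-A.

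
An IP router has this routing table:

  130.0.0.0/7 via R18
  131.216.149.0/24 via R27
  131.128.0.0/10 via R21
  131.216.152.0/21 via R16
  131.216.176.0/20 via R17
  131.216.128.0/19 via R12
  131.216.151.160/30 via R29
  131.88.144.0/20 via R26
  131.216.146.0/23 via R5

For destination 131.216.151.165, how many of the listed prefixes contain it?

2

Prefixes containing 131.216.151.165:
  130.0.0.0/7 (130.0.0.0 - 131.255.255.255)
  131.216.128.0/19 (131.216.128.0 - 131.216.159.255)
Total matching entries: 2.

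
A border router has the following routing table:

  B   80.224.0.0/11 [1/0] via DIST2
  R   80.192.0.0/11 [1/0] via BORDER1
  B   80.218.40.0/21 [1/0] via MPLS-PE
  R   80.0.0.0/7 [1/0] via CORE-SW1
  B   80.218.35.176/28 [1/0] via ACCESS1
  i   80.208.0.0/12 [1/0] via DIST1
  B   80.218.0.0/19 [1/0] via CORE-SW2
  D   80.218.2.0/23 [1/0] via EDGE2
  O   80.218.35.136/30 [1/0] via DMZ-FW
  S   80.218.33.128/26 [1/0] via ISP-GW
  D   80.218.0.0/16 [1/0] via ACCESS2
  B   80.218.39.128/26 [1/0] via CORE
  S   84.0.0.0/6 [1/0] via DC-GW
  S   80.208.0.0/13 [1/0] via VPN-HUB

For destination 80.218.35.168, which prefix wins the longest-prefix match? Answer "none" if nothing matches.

Entries matching 80.218.35.168:
  80.0.0.0/7 (80.0.0.0 - 81.255.255.255)
  80.192.0.0/11 (80.192.0.0 - 80.223.255.255)
  80.208.0.0/12 (80.208.0.0 - 80.223.255.255)
  80.218.0.0/16 (80.218.0.0 - 80.218.255.255)
Most specific is 80.218.0.0/16.

80.218.0.0/16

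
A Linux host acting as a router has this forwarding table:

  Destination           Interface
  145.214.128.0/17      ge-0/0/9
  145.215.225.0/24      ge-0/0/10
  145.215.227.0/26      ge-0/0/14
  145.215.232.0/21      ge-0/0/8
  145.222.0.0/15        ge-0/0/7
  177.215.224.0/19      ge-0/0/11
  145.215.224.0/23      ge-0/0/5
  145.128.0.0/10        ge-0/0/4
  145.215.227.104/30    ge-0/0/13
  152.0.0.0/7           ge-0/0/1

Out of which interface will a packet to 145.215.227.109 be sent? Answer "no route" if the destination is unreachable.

no route

No entry's prefix contains 145.215.227.109; there is no default route.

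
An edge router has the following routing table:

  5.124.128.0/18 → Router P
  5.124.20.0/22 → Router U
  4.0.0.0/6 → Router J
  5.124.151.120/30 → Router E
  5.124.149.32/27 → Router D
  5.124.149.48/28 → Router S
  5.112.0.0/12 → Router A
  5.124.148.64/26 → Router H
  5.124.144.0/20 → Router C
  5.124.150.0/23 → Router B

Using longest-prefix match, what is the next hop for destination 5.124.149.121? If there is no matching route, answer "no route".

Router C

Routes whose prefix contains 5.124.149.121:
  4.0.0.0/6 (4.0.0.0 - 7.255.255.255) -> Router J
  5.112.0.0/12 (5.112.0.0 - 5.127.255.255) -> Router A
  5.124.128.0/18 (5.124.128.0 - 5.124.191.255) -> Router P
  5.124.144.0/20 (5.124.144.0 - 5.124.159.255) -> Router C
More-specific entries that do NOT match:
  5.124.151.120/30 (5.124.151.120 - 5.124.151.123) does not contain 5.124.149.121
  5.124.149.48/28 (5.124.149.48 - 5.124.149.63) does not contain 5.124.149.121
  5.124.149.32/27 (5.124.149.32 - 5.124.149.63) does not contain 5.124.149.121
  5.124.148.64/26 (5.124.148.64 - 5.124.148.127) does not contain 5.124.149.121
  5.124.150.0/23 (5.124.150.0 - 5.124.151.255) does not contain 5.124.149.121
  5.124.20.0/22 (5.124.20.0 - 5.124.23.255) does not contain 5.124.149.121
Longest matching prefix is /20 -> next hop Router C.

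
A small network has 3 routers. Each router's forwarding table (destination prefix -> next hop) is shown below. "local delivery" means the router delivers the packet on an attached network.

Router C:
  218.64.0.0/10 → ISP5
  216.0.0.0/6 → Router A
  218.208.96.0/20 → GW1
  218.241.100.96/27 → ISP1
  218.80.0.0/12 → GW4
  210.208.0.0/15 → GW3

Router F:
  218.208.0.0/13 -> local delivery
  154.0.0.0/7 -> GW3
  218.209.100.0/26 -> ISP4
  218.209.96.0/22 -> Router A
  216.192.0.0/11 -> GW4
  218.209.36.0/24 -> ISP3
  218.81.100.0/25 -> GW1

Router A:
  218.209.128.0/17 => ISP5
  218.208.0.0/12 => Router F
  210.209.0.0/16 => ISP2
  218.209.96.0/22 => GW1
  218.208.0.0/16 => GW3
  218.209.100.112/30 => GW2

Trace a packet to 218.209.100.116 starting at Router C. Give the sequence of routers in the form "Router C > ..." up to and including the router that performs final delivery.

At Router C: longest match for 218.209.100.116 is 216.0.0.0/6 -> Router A
At Router A: longest match for 218.209.100.116 is 218.208.0.0/12 -> Router F
At Router F: longest match for 218.209.100.116 is 218.208.0.0/13 -> local delivery

Router C > Router A > Router F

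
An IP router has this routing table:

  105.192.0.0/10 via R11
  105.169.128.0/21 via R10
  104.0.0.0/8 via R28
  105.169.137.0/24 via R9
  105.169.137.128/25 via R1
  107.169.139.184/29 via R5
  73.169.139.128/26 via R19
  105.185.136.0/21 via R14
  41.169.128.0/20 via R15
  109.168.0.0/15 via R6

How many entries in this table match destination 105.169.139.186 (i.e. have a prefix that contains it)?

No listed prefix contains 105.169.139.186.
Total matching entries: 0.

0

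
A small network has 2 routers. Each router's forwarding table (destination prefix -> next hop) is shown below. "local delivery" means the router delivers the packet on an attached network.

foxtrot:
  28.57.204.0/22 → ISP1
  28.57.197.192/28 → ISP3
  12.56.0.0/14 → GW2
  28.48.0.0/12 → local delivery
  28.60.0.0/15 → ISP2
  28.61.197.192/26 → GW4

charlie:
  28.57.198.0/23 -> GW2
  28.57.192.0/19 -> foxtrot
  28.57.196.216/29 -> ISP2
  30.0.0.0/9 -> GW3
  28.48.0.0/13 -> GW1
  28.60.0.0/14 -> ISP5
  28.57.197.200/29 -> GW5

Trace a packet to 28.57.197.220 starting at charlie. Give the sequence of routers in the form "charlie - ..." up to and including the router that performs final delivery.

At charlie: longest match for 28.57.197.220 is 28.57.192.0/19 -> foxtrot
At foxtrot: longest match for 28.57.197.220 is 28.48.0.0/12 -> local delivery

charlie - foxtrot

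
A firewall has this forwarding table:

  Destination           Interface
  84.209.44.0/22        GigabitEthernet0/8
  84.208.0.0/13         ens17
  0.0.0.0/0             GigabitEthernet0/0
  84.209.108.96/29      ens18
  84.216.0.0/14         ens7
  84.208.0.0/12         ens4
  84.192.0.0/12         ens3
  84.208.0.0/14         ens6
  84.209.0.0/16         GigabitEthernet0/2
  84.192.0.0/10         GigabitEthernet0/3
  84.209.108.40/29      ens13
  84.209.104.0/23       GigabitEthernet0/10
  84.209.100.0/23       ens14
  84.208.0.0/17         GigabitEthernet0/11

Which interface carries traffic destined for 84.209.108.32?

GigabitEthernet0/2

Routes whose prefix contains 84.209.108.32:
  0.0.0.0/0 (default, matches everything) -> GigabitEthernet0/0
  84.192.0.0/10 (84.192.0.0 - 84.255.255.255) -> GigabitEthernet0/3
  84.208.0.0/12 (84.208.0.0 - 84.223.255.255) -> ens4
  84.208.0.0/13 (84.208.0.0 - 84.215.255.255) -> ens17
  84.208.0.0/14 (84.208.0.0 - 84.211.255.255) -> ens6
  84.209.0.0/16 (84.209.0.0 - 84.209.255.255) -> GigabitEthernet0/2
More-specific entries that do NOT match:
  84.209.108.96/29 (84.209.108.96 - 84.209.108.103) does not contain 84.209.108.32
  84.209.108.40/29 (84.209.108.40 - 84.209.108.47) does not contain 84.209.108.32
  84.209.104.0/23 (84.209.104.0 - 84.209.105.255) does not contain 84.209.108.32
  84.209.100.0/23 (84.209.100.0 - 84.209.101.255) does not contain 84.209.108.32
  84.209.44.0/22 (84.209.44.0 - 84.209.47.255) does not contain 84.209.108.32
  84.208.0.0/17 (84.208.0.0 - 84.208.127.255) does not contain 84.209.108.32
Longest matching prefix is /16 -> interface GigabitEthernet0/2.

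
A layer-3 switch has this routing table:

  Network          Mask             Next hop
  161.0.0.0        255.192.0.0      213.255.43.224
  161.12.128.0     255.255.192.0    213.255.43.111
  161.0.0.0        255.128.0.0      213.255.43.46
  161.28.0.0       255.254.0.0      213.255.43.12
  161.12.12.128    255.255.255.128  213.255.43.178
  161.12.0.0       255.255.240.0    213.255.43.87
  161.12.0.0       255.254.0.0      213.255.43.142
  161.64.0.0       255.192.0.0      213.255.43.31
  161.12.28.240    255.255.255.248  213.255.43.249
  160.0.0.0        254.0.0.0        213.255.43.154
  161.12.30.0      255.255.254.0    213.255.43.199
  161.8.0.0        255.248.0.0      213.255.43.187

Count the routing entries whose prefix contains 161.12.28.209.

Prefixes containing 161.12.28.209:
  160.0.0.0/7 (160.0.0.0 - 161.255.255.255)
  161.0.0.0/9 (161.0.0.0 - 161.127.255.255)
  161.0.0.0/10 (161.0.0.0 - 161.63.255.255)
  161.8.0.0/13 (161.8.0.0 - 161.15.255.255)
  161.12.0.0/15 (161.12.0.0 - 161.13.255.255)
Total matching entries: 5.

5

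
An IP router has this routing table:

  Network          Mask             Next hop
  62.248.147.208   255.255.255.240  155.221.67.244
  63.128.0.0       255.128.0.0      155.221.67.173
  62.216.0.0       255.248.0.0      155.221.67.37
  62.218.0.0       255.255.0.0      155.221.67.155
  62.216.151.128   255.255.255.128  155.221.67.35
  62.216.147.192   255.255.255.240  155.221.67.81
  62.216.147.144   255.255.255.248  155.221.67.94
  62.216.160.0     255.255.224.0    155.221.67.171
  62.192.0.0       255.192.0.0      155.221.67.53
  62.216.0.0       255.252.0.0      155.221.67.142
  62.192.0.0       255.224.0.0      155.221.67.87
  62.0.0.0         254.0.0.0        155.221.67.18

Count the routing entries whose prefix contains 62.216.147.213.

5

Prefixes containing 62.216.147.213:
  62.0.0.0/7 (62.0.0.0 - 63.255.255.255)
  62.192.0.0/10 (62.192.0.0 - 62.255.255.255)
  62.192.0.0/11 (62.192.0.0 - 62.223.255.255)
  62.216.0.0/13 (62.216.0.0 - 62.223.255.255)
  62.216.0.0/14 (62.216.0.0 - 62.219.255.255)
Total matching entries: 5.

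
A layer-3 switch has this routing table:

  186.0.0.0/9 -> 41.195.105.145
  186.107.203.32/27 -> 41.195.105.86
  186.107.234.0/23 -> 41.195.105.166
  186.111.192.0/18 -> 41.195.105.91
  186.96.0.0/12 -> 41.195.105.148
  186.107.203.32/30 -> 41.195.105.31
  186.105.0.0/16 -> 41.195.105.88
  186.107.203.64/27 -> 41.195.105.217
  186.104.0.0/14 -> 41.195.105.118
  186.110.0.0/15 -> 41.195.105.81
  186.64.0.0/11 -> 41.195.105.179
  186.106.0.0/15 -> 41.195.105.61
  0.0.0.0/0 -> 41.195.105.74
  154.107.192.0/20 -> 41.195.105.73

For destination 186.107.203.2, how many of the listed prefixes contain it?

Prefixes containing 186.107.203.2:
  0.0.0.0/0 (default, matches everything)
  186.0.0.0/9 (186.0.0.0 - 186.127.255.255)
  186.96.0.0/12 (186.96.0.0 - 186.111.255.255)
  186.104.0.0/14 (186.104.0.0 - 186.107.255.255)
  186.106.0.0/15 (186.106.0.0 - 186.107.255.255)
Total matching entries: 5.

5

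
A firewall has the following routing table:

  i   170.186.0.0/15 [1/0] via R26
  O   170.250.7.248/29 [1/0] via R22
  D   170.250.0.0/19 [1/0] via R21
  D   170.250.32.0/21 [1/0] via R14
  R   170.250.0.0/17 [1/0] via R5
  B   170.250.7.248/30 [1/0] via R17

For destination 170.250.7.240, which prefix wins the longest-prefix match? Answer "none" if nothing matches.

Entries matching 170.250.7.240:
  170.250.0.0/17 (170.250.0.0 - 170.250.127.255)
  170.250.0.0/19 (170.250.0.0 - 170.250.31.255)
Most specific is 170.250.0.0/19.

170.250.0.0/19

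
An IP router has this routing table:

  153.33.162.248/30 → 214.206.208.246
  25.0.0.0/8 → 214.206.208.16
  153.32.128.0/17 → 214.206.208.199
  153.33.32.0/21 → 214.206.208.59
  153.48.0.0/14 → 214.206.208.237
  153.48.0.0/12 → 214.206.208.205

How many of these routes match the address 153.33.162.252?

No listed prefix contains 153.33.162.252.
Total matching entries: 0.

0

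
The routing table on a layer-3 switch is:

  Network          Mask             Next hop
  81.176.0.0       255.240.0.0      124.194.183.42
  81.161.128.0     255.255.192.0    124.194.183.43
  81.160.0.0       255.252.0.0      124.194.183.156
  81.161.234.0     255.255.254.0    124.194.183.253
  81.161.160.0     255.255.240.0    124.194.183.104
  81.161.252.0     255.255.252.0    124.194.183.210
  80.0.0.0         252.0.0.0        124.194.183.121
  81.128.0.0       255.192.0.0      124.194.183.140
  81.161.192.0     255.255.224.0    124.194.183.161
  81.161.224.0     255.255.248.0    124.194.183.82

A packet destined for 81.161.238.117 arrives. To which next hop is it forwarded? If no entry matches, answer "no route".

124.194.183.156

Routes whose prefix contains 81.161.238.117:
  80.0.0.0/6 (80.0.0.0 - 83.255.255.255) -> 124.194.183.121
  81.128.0.0/10 (81.128.0.0 - 81.191.255.255) -> 124.194.183.140
  81.160.0.0/14 (81.160.0.0 - 81.163.255.255) -> 124.194.183.156
More-specific entries that do NOT match:
  81.161.234.0/23 (81.161.234.0 - 81.161.235.255) does not contain 81.161.238.117
  81.161.252.0/22 (81.161.252.0 - 81.161.255.255) does not contain 81.161.238.117
  81.161.224.0/21 (81.161.224.0 - 81.161.231.255) does not contain 81.161.238.117
  81.161.160.0/20 (81.161.160.0 - 81.161.175.255) does not contain 81.161.238.117
  81.161.192.0/19 (81.161.192.0 - 81.161.223.255) does not contain 81.161.238.117
  81.161.128.0/18 (81.161.128.0 - 81.161.191.255) does not contain 81.161.238.117
Longest matching prefix is /14 -> next hop 124.194.183.156.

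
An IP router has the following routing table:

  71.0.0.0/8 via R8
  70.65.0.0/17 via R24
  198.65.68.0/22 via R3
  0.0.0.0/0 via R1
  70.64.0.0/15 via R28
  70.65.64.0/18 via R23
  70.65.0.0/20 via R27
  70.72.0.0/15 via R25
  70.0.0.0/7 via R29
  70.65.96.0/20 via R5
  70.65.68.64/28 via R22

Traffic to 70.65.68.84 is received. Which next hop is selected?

Routes whose prefix contains 70.65.68.84:
  0.0.0.0/0 (default, matches everything) -> R1
  70.0.0.0/7 (70.0.0.0 - 71.255.255.255) -> R29
  70.64.0.0/15 (70.64.0.0 - 70.65.255.255) -> R28
  70.65.0.0/17 (70.65.0.0 - 70.65.127.255) -> R24
  70.65.64.0/18 (70.65.64.0 - 70.65.127.255) -> R23
More-specific entries that do NOT match:
  70.65.68.64/28 (70.65.68.64 - 70.65.68.79) does not contain 70.65.68.84
  198.65.68.0/22 (198.65.68.0 - 198.65.71.255) does not contain 70.65.68.84
  70.65.0.0/20 (70.65.0.0 - 70.65.15.255) does not contain 70.65.68.84
  70.65.96.0/20 (70.65.96.0 - 70.65.111.255) does not contain 70.65.68.84
Longest matching prefix is /18 -> next hop R23.

R23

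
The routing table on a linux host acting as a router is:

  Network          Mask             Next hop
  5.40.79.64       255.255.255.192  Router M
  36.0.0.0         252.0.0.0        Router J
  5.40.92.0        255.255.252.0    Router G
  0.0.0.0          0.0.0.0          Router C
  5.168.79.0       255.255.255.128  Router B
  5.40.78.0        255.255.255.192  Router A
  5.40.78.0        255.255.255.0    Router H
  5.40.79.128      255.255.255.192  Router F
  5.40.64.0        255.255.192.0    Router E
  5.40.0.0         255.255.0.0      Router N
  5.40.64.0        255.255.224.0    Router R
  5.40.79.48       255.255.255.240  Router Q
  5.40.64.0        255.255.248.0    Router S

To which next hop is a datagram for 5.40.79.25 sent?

Router R

Routes whose prefix contains 5.40.79.25:
  0.0.0.0/0 (default, matches everything) -> Router C
  5.40.0.0/16 (5.40.0.0 - 5.40.255.255) -> Router N
  5.40.64.0/18 (5.40.64.0 - 5.40.127.255) -> Router E
  5.40.64.0/19 (5.40.64.0 - 5.40.95.255) -> Router R
More-specific entries that do NOT match:
  5.40.79.48/28 (5.40.79.48 - 5.40.79.63) does not contain 5.40.79.25
  5.40.79.64/26 (5.40.79.64 - 5.40.79.127) does not contain 5.40.79.25
  5.40.78.0/26 (5.40.78.0 - 5.40.78.63) does not contain 5.40.79.25
  5.40.79.128/26 (5.40.79.128 - 5.40.79.191) does not contain 5.40.79.25
  5.168.79.0/25 (5.168.79.0 - 5.168.79.127) does not contain 5.40.79.25
  5.40.78.0/24 (5.40.78.0 - 5.40.78.255) does not contain 5.40.79.25
  5.40.92.0/22 (5.40.92.0 - 5.40.95.255) does not contain 5.40.79.25
  5.40.64.0/21 (5.40.64.0 - 5.40.71.255) does not contain 5.40.79.25
Longest matching prefix is /19 -> next hop Router R.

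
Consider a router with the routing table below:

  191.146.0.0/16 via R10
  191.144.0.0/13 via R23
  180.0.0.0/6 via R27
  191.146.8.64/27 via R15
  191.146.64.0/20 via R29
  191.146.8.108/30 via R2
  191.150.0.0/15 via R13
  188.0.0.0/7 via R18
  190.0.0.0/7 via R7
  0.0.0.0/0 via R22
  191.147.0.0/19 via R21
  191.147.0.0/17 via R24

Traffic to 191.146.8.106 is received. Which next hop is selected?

R10

Routes whose prefix contains 191.146.8.106:
  0.0.0.0/0 (default, matches everything) -> R22
  190.0.0.0/7 (190.0.0.0 - 191.255.255.255) -> R7
  191.144.0.0/13 (191.144.0.0 - 191.151.255.255) -> R23
  191.146.0.0/16 (191.146.0.0 - 191.146.255.255) -> R10
More-specific entries that do NOT match:
  191.146.8.108/30 (191.146.8.108 - 191.146.8.111) does not contain 191.146.8.106
  191.146.8.64/27 (191.146.8.64 - 191.146.8.95) does not contain 191.146.8.106
  191.146.64.0/20 (191.146.64.0 - 191.146.79.255) does not contain 191.146.8.106
  191.147.0.0/19 (191.147.0.0 - 191.147.31.255) does not contain 191.146.8.106
  191.147.0.0/17 (191.147.0.0 - 191.147.127.255) does not contain 191.146.8.106
Longest matching prefix is /16 -> next hop R10.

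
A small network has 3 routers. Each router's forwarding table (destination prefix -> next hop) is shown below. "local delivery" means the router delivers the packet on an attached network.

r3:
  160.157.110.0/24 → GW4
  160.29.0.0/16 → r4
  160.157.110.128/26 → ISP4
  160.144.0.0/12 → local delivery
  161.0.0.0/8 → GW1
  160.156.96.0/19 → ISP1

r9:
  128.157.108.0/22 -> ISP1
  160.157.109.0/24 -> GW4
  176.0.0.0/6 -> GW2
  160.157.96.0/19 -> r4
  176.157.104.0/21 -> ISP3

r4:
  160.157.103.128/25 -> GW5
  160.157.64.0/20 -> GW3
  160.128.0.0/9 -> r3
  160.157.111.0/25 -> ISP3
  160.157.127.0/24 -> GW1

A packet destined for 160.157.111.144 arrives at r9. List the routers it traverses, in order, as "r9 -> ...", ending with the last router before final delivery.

r9 -> r4 -> r3

At r9: longest match for 160.157.111.144 is 160.157.96.0/19 -> r4
At r4: longest match for 160.157.111.144 is 160.128.0.0/9 -> r3
At r3: longest match for 160.157.111.144 is 160.144.0.0/12 -> local delivery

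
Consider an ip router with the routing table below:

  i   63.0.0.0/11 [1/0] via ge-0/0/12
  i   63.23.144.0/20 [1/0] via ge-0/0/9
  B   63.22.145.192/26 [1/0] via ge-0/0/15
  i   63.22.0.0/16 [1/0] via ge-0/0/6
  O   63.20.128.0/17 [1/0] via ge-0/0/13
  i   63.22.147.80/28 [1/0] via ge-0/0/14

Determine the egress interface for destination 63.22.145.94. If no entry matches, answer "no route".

Routes whose prefix contains 63.22.145.94:
  63.0.0.0/11 (63.0.0.0 - 63.31.255.255) -> ge-0/0/12
  63.22.0.0/16 (63.22.0.0 - 63.22.255.255) -> ge-0/0/6
More-specific entries that do NOT match:
  63.22.147.80/28 (63.22.147.80 - 63.22.147.95) does not contain 63.22.145.94
  63.22.145.192/26 (63.22.145.192 - 63.22.145.255) does not contain 63.22.145.94
  63.23.144.0/20 (63.23.144.0 - 63.23.159.255) does not contain 63.22.145.94
  63.20.128.0/17 (63.20.128.0 - 63.20.255.255) does not contain 63.22.145.94
Longest matching prefix is /16 -> interface ge-0/0/6.

ge-0/0/6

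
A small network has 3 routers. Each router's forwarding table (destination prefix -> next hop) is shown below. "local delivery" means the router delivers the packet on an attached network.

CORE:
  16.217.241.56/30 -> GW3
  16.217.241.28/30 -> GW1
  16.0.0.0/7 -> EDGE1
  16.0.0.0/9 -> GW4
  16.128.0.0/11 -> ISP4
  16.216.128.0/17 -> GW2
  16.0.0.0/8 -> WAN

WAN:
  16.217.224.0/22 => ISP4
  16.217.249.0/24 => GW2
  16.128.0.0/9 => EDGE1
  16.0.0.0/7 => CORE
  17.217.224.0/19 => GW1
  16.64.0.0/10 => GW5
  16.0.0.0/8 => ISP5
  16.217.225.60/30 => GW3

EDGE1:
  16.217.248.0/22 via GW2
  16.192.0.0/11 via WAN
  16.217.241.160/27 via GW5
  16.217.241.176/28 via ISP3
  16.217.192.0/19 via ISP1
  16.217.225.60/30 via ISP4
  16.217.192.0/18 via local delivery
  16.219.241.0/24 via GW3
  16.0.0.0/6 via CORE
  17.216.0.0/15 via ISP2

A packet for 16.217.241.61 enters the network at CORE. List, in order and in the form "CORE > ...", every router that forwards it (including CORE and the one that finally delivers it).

At CORE: longest match for 16.217.241.61 is 16.0.0.0/8 -> WAN
At WAN: longest match for 16.217.241.61 is 16.128.0.0/9 -> EDGE1
At EDGE1: longest match for 16.217.241.61 is 16.217.192.0/18 -> local delivery

CORE > WAN > EDGE1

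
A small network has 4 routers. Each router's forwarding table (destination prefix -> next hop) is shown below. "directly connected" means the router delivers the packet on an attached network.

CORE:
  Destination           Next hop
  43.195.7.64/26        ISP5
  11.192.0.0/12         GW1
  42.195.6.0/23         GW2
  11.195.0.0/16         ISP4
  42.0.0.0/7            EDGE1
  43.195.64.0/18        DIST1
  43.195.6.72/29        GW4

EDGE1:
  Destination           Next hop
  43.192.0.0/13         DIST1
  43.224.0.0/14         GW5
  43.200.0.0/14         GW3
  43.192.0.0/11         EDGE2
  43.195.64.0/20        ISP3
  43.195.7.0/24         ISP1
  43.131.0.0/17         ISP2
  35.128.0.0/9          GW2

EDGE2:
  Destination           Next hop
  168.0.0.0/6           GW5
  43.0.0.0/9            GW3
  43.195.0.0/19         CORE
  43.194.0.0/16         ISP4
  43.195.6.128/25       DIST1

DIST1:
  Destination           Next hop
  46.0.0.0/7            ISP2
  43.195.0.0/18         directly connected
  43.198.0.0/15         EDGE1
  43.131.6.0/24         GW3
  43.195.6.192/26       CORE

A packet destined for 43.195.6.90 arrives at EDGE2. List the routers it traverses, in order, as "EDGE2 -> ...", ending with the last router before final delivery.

EDGE2 -> CORE -> EDGE1 -> DIST1

At EDGE2: longest match for 43.195.6.90 is 43.195.0.0/19 -> CORE
At CORE: longest match for 43.195.6.90 is 42.0.0.0/7 -> EDGE1
At EDGE1: longest match for 43.195.6.90 is 43.192.0.0/13 -> DIST1
At DIST1: longest match for 43.195.6.90 is 43.195.0.0/18 -> directly connected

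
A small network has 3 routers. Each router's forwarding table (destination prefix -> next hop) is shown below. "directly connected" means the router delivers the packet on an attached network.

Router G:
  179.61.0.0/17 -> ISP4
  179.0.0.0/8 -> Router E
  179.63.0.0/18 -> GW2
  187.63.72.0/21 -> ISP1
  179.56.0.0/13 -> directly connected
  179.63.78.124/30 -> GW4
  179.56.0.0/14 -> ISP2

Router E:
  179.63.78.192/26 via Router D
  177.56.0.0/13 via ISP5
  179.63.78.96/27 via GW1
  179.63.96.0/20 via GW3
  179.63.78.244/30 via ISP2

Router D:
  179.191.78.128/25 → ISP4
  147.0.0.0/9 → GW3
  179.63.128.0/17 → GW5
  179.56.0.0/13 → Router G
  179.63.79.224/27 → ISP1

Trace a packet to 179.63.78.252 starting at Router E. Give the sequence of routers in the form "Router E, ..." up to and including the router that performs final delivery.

At Router E: longest match for 179.63.78.252 is 179.63.78.192/26 -> Router D
At Router D: longest match for 179.63.78.252 is 179.56.0.0/13 -> Router G
At Router G: longest match for 179.63.78.252 is 179.56.0.0/13 -> directly connected

Router E, Router D, Router G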